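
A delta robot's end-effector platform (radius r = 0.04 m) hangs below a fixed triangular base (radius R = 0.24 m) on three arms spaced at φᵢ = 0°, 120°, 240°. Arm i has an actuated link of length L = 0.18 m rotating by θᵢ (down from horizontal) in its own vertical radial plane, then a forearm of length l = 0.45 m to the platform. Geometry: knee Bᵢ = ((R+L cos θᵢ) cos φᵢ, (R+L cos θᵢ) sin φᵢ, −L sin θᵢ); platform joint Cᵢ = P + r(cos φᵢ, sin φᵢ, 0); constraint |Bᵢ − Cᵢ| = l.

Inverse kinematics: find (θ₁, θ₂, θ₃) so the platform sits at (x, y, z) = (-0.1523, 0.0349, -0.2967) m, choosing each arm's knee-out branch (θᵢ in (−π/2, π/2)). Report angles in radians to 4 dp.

arm 1 (φ=0.0°): x'=-0.1523, y'=0.0349
  A=0.3523, B=-0.2967, C=(l²−L²−A²−y'²−z²)/(2L)=-0.1202
  √(A²+B²)=0.4606;  θ1 = -0.6999+1.8348 ≈ 1.1348
rotate P by −φ2: (0.1064, 0.1144, -0.2967)
  A=0.0936, B=-0.2967, C=(l²−L²−A²−y'²−z²)/(2L)=0.1672
  γ=atan2(-0.2967,0.0936)=-1.2651;  ψ=arccos(0.5375)=1.0033;  θ2=γ+ψ≈-0.2618
φ3=240.0° → target in arm frame (0.0459, -0.1493)
  A=0.1541, B=-0.2967, C=(l²−L²−A²−y'²−z²)/(2L)=0.1001
  √(A²+B²)=0.3343;  θ3 = -1.0918+1.2668 ≈ 0.1750

θ₁ = 1.1348, θ₂ = -0.2618, θ₃ = 0.1750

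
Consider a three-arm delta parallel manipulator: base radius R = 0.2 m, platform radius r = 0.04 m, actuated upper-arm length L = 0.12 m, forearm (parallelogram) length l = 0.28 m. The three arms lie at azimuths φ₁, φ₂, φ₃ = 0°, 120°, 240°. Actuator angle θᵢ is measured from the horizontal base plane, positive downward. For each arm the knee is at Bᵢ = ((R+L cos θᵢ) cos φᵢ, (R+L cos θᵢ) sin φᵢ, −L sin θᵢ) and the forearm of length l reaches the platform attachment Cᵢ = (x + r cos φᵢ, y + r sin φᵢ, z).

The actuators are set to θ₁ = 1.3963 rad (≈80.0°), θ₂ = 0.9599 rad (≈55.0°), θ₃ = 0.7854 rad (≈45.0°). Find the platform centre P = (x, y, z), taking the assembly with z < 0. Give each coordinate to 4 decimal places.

(-0.0537, -0.0141, -0.2705)

φ1=0.0°: virtual centre (0.1808, 0.0000, -0.1182), radius l
arm 2 at φ=120.0°: e+L cos θ2 = 0.2288;  O2 = (-0.1144, 0.1982, -0.0983)
O3 = (0.2449·cos240.0°, 0.2449·sin240.0°, -0.0849) = (-0.1224, -0.2120, -0.0849)
subtract pairs → two planes through P
[-0.5905 0.3963 0.0398]·P = 0.0154;  [-0.6065 -0.4241 0.0666]·P = 0.0205
det = 0.4908;  x = -0.0298+0.0882z,  y = -0.0057+0.0310z
quadratic in z: (1.0087)z²+(0.1989)z+(-0.0200)=0, √Δ=0.3469 → z ∈ {-0.2705, 0.0734}; z = -0.2705 (taking z<0)
x = -0.0537, y = -0.0141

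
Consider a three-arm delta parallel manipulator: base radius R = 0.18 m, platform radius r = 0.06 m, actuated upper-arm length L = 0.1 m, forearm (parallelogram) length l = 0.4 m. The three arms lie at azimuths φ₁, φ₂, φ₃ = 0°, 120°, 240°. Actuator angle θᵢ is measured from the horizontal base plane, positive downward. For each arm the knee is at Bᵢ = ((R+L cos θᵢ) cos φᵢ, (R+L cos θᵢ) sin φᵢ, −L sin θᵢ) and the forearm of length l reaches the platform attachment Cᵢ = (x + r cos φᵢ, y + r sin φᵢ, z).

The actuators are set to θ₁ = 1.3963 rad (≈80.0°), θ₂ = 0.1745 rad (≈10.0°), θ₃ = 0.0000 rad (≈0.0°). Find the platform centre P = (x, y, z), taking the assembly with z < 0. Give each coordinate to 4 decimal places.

(-0.1689, -0.0164, -0.3553)

arm 1 at φ=0.0°: e+L cos θ1 = 0.1374;  S1 = (0.1374, 0.0000, -0.0985)
φ2=120.0°: virtual centre (-0.1092, 0.1892, -0.0174), radius l
φ3=240.0°: virtual centre (-0.1100, -0.1905, 0.0000), radius l
|S₂|²−|S₁|² = 0.0195;  |S₃|²−|S₁|² = 0.0198
[-0.4932 0.3784 0.1622]·P = 0.0195;  [-0.4947 -0.3811 0.1970]·P = 0.0198
det = 0.3751;  x = -0.0398+0.3635z,  y = -0.0004+0.0450z
quadratic in z: (1.1341)z²+(0.0682)z+(-0.1189)=0, √Δ=0.7377 → z ∈ {-0.3553, 0.2952}; z = -0.3553 (taking z<0)
x = -0.1689, y = -0.0164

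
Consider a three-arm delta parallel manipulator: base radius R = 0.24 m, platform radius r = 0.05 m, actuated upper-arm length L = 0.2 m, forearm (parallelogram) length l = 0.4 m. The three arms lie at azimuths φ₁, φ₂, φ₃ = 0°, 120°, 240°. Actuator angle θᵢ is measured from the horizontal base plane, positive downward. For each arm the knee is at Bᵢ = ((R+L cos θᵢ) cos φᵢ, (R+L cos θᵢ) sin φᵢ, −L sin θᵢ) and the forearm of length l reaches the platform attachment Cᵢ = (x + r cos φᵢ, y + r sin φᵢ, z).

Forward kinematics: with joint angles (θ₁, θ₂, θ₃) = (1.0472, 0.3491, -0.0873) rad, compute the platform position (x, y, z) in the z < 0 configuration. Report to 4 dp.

(-0.1054, -0.0314, -0.2246)

centre 1 = (0.2900·cos0.0°, 0.2900·sin0.0°, -0.1732) = (0.2900, 0.0000, -0.1732)
arm 2 at φ=120.0°: (R−r)+L cos θ2 = 0.3779;  centre 2 = (-0.1890, 0.3273, -0.0684)
φ3=240.0°: virtual centre (-0.1946, -0.3371, 0.0174), radius l
|centre ₂|²−|centre ₁|² = 0.0334;  |centre ₃|²−|centre ₁|² = 0.0377
plane₁₂: -0.9579x+0.6546y+0.2096z = 0.0334
det = 1.2803;  x = -0.0369+0.3053z,  y = -0.0029+0.1266z
quadratic in z: (1.1092)z²+(0.1461)z+(-0.0231)=0, √Δ=0.3522 → z ∈ {-0.2246, 0.0929}; z = -0.2246 (taking z<0)
x = -0.1054, y = -0.0314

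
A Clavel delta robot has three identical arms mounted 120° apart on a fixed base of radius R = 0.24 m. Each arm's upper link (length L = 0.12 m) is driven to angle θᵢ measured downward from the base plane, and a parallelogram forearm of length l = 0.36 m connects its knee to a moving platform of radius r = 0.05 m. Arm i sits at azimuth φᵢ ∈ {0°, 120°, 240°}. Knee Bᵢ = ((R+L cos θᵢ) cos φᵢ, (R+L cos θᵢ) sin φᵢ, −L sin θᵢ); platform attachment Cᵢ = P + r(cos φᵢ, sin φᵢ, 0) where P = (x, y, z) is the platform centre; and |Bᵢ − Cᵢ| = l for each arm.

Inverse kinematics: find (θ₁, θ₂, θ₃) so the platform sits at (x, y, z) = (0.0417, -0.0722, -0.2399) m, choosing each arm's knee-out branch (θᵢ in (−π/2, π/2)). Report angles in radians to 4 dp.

rotate P by −φ1: (0.0417, -0.0722, -0.2399)
  A cos θ + B sin θ = C:  0.1483·cos θ + -0.2399·sin θ = 0.1268
  θ1 = atan2(B,A) + arccos(C/0.2820) = 0.0872
rotate P by −φ2: (-0.0834, 0.0000, -0.2399)
  e−x'=0.2734;  (l²−L²−(e−x')²−y'²−z²)/2L = -0.0712
  θ2 = atan2(B,A) + arccos(C/0.3637) = 1.0475
φ3=240.0° → target in arm frame (0.0417, 0.0722)
  A cos θ + B sin θ = C:  0.1483·cos θ + -0.2399·sin θ = 0.1268
  √(A²+B²)=0.2820;  θ3 = -1.0171+1.1045 ≈ 0.0874

θ₁ = 0.0872, θ₂ = 1.0475, θ₃ = 0.0874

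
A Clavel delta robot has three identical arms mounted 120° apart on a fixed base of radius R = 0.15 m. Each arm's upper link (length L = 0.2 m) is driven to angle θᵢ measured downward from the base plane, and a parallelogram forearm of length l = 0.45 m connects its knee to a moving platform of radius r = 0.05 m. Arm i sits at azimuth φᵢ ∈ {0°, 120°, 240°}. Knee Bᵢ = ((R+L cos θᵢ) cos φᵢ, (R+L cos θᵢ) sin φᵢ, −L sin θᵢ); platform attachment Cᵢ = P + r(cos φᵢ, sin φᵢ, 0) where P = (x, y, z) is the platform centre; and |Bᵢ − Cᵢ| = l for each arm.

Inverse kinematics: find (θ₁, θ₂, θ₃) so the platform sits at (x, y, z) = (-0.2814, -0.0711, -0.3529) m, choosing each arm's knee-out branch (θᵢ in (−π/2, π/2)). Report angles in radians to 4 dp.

θ₁ = 1.3965, θ₂ = 0.3492, θ₃ = -0.1742

rotate P by −φ1: (-0.2814, -0.0711, -0.3529)
  e−x'=0.3814;  (l²−L²−(e−x')²−y'²−z²)/2L = -0.2814
  √(A²+B²)=0.5196;  θ1 = -0.7466+2.1431 ≈ 1.3965
rotate P by −φ2: (0.0791, 0.2792, -0.3529)
  e−x'=0.0209;  (l²−L²−(e−x')²−y'²−z²)/2L = -0.1011
  √(A²+B²)=0.3535;  θ2 = -1.5117+1.8609 ≈ 0.3492
arm 3 (φ=240.0°): x'=0.2023, y'=-0.2081
  e−x'=-0.1023;  (l²−L²−(e−x')²−y'²−z²)/2L = -0.0396
  √(A²+B²)=0.3674;  θ3 = -1.8529+1.6787 ≈ -0.1742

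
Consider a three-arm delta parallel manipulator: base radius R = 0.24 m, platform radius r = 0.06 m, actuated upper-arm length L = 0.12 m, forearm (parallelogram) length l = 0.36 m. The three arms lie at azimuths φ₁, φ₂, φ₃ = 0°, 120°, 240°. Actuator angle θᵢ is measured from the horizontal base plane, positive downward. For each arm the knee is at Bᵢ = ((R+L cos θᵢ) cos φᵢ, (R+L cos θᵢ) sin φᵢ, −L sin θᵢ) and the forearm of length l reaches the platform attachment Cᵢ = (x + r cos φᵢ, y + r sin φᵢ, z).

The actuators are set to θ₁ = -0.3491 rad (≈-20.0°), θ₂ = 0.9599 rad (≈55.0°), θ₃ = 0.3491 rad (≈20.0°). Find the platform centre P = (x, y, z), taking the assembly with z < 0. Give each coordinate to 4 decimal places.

(0.0735, -0.0496, -0.2402)

φ1=0.0°: virtual centre (0.2928, 0.0000, 0.0410), radius l
arm 2 at φ=120.0°: (R−r)+L cos θ2 = 0.2488;  centre 2 = (-0.1244, 0.2155, -0.0983)
arm 3 at φ=240.0°: (R−r)+L cos θ3 = 0.2928;  centre 3 = (-0.1464, -0.2535, -0.0410)
subtract pairs → two planes through P
[-0.8344 0.4310 -0.2787]·P = -0.0158;  [-0.8783 -0.5071 -0.1642]·P = 0.0000
det = 0.8016;  x = 0.0100+-0.2646z,  y = -0.0173+0.1344z
sphere 1 gives Az²+Bz+C=0 with A=1.0881, B=0.0629, C=-0.0477;  B²−4AC=0.2114;  roots -0.2402, 0.1824;  negative root z = -0.2402
x = 0.0735, y = -0.0496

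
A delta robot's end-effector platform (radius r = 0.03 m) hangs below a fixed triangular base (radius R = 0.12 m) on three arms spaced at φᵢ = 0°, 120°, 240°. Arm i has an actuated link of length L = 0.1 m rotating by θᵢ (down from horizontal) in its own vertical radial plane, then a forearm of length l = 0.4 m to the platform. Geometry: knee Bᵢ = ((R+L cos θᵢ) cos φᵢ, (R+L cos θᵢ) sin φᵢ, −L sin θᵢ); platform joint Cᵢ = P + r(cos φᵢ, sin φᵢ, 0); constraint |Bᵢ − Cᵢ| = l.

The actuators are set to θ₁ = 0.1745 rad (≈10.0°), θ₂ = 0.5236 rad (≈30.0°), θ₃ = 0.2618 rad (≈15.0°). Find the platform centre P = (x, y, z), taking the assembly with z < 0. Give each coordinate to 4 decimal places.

φ1=0.0°: virtual centre (0.1885, 0.0000, -0.0174), radius l
O2 = (0.1766·cos120.0°, 0.1766·sin120.0°, -0.0500) = (-0.0883, 0.1529, -0.0500)
O3 = (0.1866·cos240.0°, 0.1866·sin240.0°, -0.0259) = (-0.0933, -0.1616, -0.0259)
eliminate P² terms by subtracting sphere 1 from 2 and 3
linear system: -0.5536x+0.3059y = -0.0021−-0.0653z; -0.5636x+-0.3232y = -0.0003−-0.0170z
det = 0.3513;  x = 0.0023+-0.0749z,  y = -0.0029+0.0779z
into |P−O₁|² = l²: 1.0117z² + 0.0622z + -0.1250 = 0;  Δ = 0.5098;  z = -0.3836 or 0.3221 → z<0 root = -0.3836
x = 0.0310, y = -0.0328

(0.0310, -0.0328, -0.3836)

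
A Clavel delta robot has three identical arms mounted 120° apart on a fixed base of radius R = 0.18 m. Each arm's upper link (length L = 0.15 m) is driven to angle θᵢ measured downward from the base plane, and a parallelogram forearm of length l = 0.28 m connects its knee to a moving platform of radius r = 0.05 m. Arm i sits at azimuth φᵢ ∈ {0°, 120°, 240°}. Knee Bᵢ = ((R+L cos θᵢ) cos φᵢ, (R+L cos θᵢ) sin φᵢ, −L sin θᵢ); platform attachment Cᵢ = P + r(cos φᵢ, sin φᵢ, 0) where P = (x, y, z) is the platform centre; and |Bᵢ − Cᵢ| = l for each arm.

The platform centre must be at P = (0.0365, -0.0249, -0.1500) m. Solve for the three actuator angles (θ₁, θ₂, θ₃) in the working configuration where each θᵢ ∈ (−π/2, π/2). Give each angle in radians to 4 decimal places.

rotate P by −φ1: (0.0365, -0.0249, -0.1500)
  e−x'=0.0935;  (l²−L²−(e−x')²−y'²−z²)/2L = 0.0801
  θ1 = atan2(B,A) + arccos(C/0.1768) = 0.0869
arm 2 (φ=120.0°): x'=-0.0398, y'=-0.0192
  A cos θ + B sin θ = C:  0.1698·cos θ + -0.1500·sin θ = 0.0140
  √(A²+B²)=0.2266;  θ2 = -0.7235+1.5090 ≈ 0.7855
φ3=240.0° → target in arm frame (0.0033, 0.0441)
  e−x'=0.1267;  (l²−L²−(e−x')²−y'²−z²)/2L = 0.0514
  θ3 = atan2(B,A) + arccos(C/0.1963) = 0.4366

θ₁ = 0.0869, θ₂ = 0.7855, θ₃ = 0.4366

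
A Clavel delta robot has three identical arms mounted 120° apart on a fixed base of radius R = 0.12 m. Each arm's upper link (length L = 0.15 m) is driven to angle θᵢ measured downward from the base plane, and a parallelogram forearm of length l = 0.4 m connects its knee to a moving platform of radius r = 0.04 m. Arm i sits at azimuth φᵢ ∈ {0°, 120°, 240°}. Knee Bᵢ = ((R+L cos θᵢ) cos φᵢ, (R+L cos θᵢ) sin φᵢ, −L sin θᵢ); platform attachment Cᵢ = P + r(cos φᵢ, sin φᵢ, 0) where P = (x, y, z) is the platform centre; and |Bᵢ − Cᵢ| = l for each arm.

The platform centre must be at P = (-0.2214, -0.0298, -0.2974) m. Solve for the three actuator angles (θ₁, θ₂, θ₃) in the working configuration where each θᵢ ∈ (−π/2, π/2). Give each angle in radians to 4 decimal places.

arm 1 (φ=0.0°): x'=-0.2214, y'=-0.0298
  A=0.3014, B=-0.2974, C=(l²−L²−A²−y'²−z²)/(2L)=-0.1423
  θ1 = atan2(B,A) + arccos(C/0.4234) = 1.1347
φ2=120.0° → target in arm frame (0.0849, 0.2066)
  e−x'=-0.0049;  (l²−L²−(e−x')²−y'²−z²)/2L = 0.0211
  θ2 = atan2(B,A) + arccos(C/0.2974) = -0.0874
φ3=240.0° → target in arm frame (0.1365, -0.1768)
  A cos θ + B sin θ = C:  -0.0565·cos θ + -0.2974·sin θ = 0.0486
  γ=atan2(-0.2974,-0.0565)=-1.7586;  ψ=arccos(0.1606)=1.4095;  θ3=γ+ψ≈-0.3491

θ₁ = 1.1347, θ₂ = -0.0874, θ₃ = -0.3491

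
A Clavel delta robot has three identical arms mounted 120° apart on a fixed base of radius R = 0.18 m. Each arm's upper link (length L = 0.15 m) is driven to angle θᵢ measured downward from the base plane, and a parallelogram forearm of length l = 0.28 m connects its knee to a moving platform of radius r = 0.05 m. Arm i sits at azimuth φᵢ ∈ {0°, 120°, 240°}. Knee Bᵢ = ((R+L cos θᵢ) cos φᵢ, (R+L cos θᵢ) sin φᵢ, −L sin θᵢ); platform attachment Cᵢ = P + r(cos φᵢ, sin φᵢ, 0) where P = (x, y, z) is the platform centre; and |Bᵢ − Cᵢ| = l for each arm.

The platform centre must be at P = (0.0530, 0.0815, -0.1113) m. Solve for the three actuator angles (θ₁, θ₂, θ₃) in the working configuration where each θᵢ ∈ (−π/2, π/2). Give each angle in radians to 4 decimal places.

θ₁ = -0.2613, θ₂ = -0.0884, θ₃ = 1.2218

arm 1 (φ=0.0°): x'=0.0530, y'=0.0815
  A=0.0770, B=-0.1113, C=(l²−L²−A²−y'²−z²)/(2L)=0.1031
  γ=atan2(-0.1113,0.0770)=-0.9656;  ψ=arccos(0.7621)=0.7043;  θ1=γ+ψ≈-0.2613
φ2=120.0° → target in arm frame (0.0441, -0.0866)
  A=0.0859, B=-0.1113, C=(l²−L²−A²−y'²−z²)/(2L)=0.0954
  θ2 = atan2(B,A) + arccos(C/0.1406) = -0.0884
arm 3 (φ=240.0°): x'=-0.0971, y'=0.0051
  e−x'=0.2271;  (l²−L²−(e−x')²−y'²−z²)/2L = -0.0269
  θ3 = atan2(B,A) + arccos(C/0.2529) = 1.2218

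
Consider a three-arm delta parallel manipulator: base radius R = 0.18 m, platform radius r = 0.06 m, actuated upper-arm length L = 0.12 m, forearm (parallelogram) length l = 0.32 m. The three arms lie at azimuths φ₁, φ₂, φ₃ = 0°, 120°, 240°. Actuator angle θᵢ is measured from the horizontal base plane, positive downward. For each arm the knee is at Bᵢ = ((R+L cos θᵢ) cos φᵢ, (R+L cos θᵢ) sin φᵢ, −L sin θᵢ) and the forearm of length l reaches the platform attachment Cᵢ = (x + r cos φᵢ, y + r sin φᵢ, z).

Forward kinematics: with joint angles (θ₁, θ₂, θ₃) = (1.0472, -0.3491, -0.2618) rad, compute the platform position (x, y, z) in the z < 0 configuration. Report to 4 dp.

(-0.1214, 0.0047, -0.2112)

φ1=0.0°: virtual centre (0.1800, 0.0000, -0.1039), radius l
arm 2 at φ=120.0°: e+L cos θ2 = 0.2328;  O2 = (-0.1164, 0.2016, 0.0410)
O3 = (0.2359·cos240.0°, 0.2359·sin240.0°, 0.0311) = (-0.1180, -0.2043, 0.0311)
|O₂|²−|O₁|² = 0.0127;  |O₃|²−|O₁|² = 0.0134
[-0.5928 0.4032 0.2899]·P = 0.0127;  [-0.5959 -0.4086 0.2700]·P = 0.0134
det = 0.4825;  x = -0.0219+0.4712z,  y = -0.0008+-0.0264z
sphere 1 gives Az²+Bz+C=0 with A=1.2227, B=0.0176, C=-0.0508;  B²−4AC=0.2489;  roots -0.2112, 0.1968;  negative root z = -0.2112
x = -0.1214, y = 0.0047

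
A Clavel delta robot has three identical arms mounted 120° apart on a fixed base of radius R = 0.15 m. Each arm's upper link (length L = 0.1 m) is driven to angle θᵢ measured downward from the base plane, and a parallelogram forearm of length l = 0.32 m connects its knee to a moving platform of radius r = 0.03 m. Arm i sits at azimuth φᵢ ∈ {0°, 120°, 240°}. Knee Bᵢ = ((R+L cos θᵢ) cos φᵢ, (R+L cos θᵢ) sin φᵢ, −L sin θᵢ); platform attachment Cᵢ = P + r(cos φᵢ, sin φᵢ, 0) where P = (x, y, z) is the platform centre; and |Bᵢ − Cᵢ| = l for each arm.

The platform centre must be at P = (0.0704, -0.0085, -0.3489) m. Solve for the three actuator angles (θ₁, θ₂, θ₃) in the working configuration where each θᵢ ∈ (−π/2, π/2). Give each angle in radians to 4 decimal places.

θ₁ = 0.6103, θ₂ = 1.3087, θ₃ = 1.2214

φ1=0.0° → target in arm frame (0.0704, -0.0085)
  A=0.0496, B=-0.3489, C=(l²−L²−A²−y'²−z²)/(2L)=-0.1593
  θ1 = atan2(B,A) + arccos(C/0.3524) = 0.6103
rotate P by −φ2: (-0.0426, -0.0567, -0.3489)
  A cos θ + B sin θ = C:  0.1626·cos θ + -0.3489·sin θ = -0.2949
  √(A²+B²)=0.3849;  θ2 = -1.1348+2.4435 ≈ 1.3087
φ3=240.0° → target in arm frame (-0.0278, 0.0652)
  e−x'=0.1478;  (l²−L²−(e−x')²−y'²−z²)/2L = -0.2772
  γ=atan2(-0.3489,0.1478)=-1.1700;  ψ=arccos(-0.7315)=2.3914;  θ3=γ+ψ≈1.2214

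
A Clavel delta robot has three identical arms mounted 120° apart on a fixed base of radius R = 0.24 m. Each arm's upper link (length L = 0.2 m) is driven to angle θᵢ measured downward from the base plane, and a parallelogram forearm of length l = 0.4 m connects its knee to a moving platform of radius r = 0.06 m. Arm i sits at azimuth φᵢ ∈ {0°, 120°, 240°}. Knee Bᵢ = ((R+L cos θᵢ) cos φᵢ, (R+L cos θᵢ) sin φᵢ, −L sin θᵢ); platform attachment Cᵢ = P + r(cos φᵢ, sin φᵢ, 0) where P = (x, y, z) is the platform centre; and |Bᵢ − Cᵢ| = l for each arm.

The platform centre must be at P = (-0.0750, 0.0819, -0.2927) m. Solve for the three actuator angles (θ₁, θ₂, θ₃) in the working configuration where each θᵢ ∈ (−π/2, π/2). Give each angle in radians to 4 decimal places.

θ₁ = 0.9600, θ₂ = 0.0000, θ₃ = 0.7855

φ1=0.0° → target in arm frame (-0.0750, 0.0819)
  e−x'=0.2550;  (l²−L²−(e−x')²−y'²−z²)/2L = -0.0935
  √(A²+B²)=0.3882;  θ1 = -0.8541+1.8141 ≈ 0.9600
φ2=120.0° → target in arm frame (0.1084, 0.0240)
  A cos θ + B sin θ = C:  0.0716·cos θ + -0.2927·sin θ = 0.0716
  √(A²+B²)=0.3013;  θ2 = -1.3310+1.3310 ≈ 0.0000
φ3=240.0° → target in arm frame (-0.0334, -0.1059)
  A=0.2134, B=-0.2927, C=(l²−L²−A²−y'²−z²)/(2L)=-0.0561
  θ3 = atan2(B,A) + arccos(C/0.3622) = 0.7855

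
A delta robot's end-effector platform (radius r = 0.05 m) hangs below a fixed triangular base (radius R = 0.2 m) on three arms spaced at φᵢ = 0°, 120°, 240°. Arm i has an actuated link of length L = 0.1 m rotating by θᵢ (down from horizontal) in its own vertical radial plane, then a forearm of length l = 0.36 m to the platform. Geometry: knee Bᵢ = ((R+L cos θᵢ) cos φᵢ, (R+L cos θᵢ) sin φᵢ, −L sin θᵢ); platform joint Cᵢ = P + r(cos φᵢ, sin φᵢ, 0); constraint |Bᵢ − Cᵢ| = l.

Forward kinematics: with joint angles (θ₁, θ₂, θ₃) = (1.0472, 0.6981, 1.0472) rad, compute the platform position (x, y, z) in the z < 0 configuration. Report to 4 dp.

(-0.0188, 0.0325, -0.3706)

φ1=0.0°: virtual centre (0.2000, 0.0000, -0.0866), radius l
arm 2 at φ=120.0°: (R−r)+L cos θ2 = 0.2266;  O2 = (-0.1133, 0.1962, -0.0643)
O3 = (0.2000·cos240.0°, 0.2000·sin240.0°, -0.0866) = (-0.1000, -0.1732, -0.0866)
subtract pairs → two planes through P
[-0.6266 0.3925 0.0447]·P = 0.0080;  [-0.6000 -0.3464 0.0000]·P = 0.0000
det = 0.4526;  x = -0.0061+0.0342z,  y = 0.0106+-0.0592z
sphere 1 gives Az²+Bz+C=0 with A=1.0047, B=0.1579, C=-0.0795;  B²−4AC=0.3444;  roots -0.3706, 0.2135;  negative root z = -0.3706
x = -0.0188, y = 0.0325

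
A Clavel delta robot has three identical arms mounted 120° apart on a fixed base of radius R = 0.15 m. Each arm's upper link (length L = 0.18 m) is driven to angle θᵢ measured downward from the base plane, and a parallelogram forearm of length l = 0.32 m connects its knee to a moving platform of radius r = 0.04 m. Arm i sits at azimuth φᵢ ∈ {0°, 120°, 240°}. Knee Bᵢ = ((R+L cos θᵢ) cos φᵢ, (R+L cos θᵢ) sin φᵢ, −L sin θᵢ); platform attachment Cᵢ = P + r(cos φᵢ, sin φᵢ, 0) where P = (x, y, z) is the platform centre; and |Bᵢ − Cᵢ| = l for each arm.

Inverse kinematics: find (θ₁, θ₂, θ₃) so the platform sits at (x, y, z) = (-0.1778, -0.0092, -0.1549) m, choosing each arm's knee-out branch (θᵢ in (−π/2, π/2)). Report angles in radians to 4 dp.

θ₁ = 1.3961, θ₂ = -0.1750, θ₃ = -0.3492

arm 1 (φ=0.0°): x'=-0.1778, y'=-0.0092
  A cos θ + B sin θ = C:  0.2878·cos θ + -0.1549·sin θ = -0.1025
  θ1 = atan2(B,A) + arccos(C/0.3268) = 1.3961
φ2=120.0° → target in arm frame (0.0809, 0.1586)
  e−x'=0.0291;  (l²−L²−(e−x')²−y'²−z²)/2L = 0.0556
  γ=atan2(-0.1549,0.0291)=-1.3853;  ψ=arccos(0.3527)=1.2103;  θ2=γ+ψ≈-0.1750
arm 3 (φ=240.0°): x'=0.0969, y'=-0.1494
  e−x'=0.0131;  (l²−L²−(e−x')²−y'²−z²)/2L = 0.0653
  √(A²+B²)=0.1555;  θ3 = -1.4862+1.1371 ≈ -0.3492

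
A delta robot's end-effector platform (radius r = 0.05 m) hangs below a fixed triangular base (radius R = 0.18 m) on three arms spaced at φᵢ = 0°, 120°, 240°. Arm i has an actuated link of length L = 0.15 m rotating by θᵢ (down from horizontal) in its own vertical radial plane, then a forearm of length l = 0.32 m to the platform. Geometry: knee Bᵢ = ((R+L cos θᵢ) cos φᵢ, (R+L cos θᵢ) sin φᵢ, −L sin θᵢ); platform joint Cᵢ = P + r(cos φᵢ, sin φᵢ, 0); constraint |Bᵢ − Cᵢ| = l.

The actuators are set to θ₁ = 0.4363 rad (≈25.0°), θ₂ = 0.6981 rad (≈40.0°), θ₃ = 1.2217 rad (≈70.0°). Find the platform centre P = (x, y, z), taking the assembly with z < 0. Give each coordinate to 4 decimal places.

O1 = (0.2659·cos0.0°, 0.2659·sin0.0°, -0.0634) = (0.2659, 0.0000, -0.0634)
arm 2 at φ=120.0°: e+L cos θ2 = 0.2449;  O2 = (-0.1225, 0.2121, -0.0964)
φ3=240.0°: virtual centre (-0.0907, -0.1570, -0.1410), radius l
eliminate P² terms by subtracting sphere 1 from 2 and 3
[-0.7768 0.4242 -0.0661]·P = -0.0055;  [-0.7132 -0.3140 -0.1551]·P = -0.0220
det = 0.5465;  x = 0.0202+-0.1584z,  y = 0.0241+-0.1343z
quadratic in z: (1.0431)z²+(0.1981)z+(-0.0374)=0, √Δ=0.4420 → z ∈ {-0.3068, 0.1169}; z = -0.3068 (taking z<0)
x = 0.0688, y = 0.0654

(0.0688, 0.0654, -0.3068)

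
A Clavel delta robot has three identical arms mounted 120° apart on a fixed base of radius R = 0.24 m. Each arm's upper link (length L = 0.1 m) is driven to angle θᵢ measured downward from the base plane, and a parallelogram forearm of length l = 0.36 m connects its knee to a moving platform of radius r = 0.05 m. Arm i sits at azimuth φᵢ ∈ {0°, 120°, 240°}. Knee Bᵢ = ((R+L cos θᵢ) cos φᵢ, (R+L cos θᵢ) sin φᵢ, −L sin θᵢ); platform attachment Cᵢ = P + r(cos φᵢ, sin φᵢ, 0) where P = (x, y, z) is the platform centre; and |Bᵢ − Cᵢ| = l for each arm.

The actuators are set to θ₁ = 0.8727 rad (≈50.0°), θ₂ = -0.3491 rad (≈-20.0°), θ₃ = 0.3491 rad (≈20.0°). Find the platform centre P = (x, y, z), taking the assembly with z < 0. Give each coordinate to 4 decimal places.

arm 1 at φ=0.0°: ρ1 = 0.2543;  S1 = (0.2543, 0.0000, -0.0766)
arm 2 at φ=120.0°: ρ2 = 0.2840;  S2 = (-0.1420, 0.2459, 0.0342)
φ3=240.0°: virtual centre (-0.1420, -0.2459, -0.0342), radius l
eliminate P² terms by subtracting sphere 1 from 2 and 3
linear system: -0.7925x+0.4918y = 0.0113−0.2216z; -0.7925x+-0.4918y = 0.0113−0.0848z
Cramer: x(z) = -0.0142+0.1933z;  y(z) = 0.0000-0.1391z
into |P−S₁|² = l²: 1.0567z² + 0.0494z + -0.0516 = 0;  Δ = 0.2207;  z = -0.2456 or 0.1989 → z<0 root = -0.2456
x = -0.0617, y = 0.0342

(-0.0617, 0.0342, -0.2456)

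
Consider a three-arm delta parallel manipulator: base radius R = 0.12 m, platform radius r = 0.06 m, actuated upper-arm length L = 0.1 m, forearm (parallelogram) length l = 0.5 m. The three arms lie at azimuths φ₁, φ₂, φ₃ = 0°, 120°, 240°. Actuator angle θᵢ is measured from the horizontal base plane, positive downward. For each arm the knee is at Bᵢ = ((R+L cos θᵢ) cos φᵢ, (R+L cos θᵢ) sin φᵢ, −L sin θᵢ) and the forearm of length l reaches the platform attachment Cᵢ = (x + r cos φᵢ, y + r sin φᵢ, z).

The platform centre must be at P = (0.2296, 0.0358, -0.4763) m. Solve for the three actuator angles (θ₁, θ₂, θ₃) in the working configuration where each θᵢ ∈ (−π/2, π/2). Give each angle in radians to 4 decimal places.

θ₁ = -0.1741, θ₂ = 0.8730, θ₃ = 1.0477

arm 1 (φ=0.0°): x'=0.2296, y'=0.0358
  A=-0.1696, B=-0.4763, C=(l²−L²−A²−y'²−z²)/(2L)=-0.0845
  √(A²+B²)=0.5056;  θ1 = -1.9129+1.7388 ≈ -0.1741
φ2=120.0° → target in arm frame (-0.0838, -0.2167)
  A=0.1438, B=-0.4763, C=(l²−L²−A²−y'²−z²)/(2L)=-0.2726
  √(A²+B²)=0.4975;  θ2 = -1.2776+2.1506 ≈ 0.8730
arm 3 (φ=240.0°): x'=-0.1458, y'=0.1809
  A=0.2058, B=-0.4763, C=(l²−L²−A²−y'²−z²)/(2L)=-0.3098
  θ3 = atan2(B,A) + arccos(C/0.5189) = 1.0477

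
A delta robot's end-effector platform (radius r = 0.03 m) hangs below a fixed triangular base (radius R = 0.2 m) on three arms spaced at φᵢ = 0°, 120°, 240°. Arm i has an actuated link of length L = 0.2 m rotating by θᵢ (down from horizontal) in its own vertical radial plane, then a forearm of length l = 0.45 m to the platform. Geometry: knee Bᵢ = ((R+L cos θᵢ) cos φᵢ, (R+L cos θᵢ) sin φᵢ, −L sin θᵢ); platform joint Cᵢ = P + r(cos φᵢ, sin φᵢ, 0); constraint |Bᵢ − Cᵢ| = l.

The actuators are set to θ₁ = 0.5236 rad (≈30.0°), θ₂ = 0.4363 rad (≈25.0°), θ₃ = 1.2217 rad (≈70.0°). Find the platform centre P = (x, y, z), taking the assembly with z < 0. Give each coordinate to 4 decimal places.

(0.0612, 0.1305, -0.4255)

arm 1 at φ=0.0°: (R−r)+L cos θ1 = 0.3432;  O1 = (0.3432, 0.0000, -0.1000)
φ2=120.0°: virtual centre (-0.1756, 0.3042, -0.0845), radius l
φ3=240.0°: virtual centre (-0.1192, -0.2065, -0.1879), radius l
subtract pairs → two planes through P
[-1.0377 0.6084 0.0310]·P = 0.0027;  [-0.9248 -0.4129 -0.1759]·P = -0.0356
Cramer: x(z) = 0.0207-0.0951z;  y(z) = 0.0399-0.2130z
quadratic in z: (1.0544)z²+(0.2443)z+(-0.0869)=0, √Δ=0.6529 → z ∈ {-0.4255, 0.1938}; z = -0.4255 (taking z<0)
x = 0.0612, y = 0.1305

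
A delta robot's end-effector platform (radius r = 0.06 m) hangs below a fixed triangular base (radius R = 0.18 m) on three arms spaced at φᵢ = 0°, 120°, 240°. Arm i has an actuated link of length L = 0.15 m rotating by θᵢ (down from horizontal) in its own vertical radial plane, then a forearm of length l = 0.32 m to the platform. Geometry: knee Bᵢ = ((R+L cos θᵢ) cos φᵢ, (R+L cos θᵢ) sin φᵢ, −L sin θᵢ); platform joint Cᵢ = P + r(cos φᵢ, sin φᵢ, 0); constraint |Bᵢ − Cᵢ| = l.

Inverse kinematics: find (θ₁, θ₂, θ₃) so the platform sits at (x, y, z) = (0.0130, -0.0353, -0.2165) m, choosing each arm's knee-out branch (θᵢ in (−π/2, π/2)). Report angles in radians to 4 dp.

θ₁ = 0.1746, θ₂ = 0.5238, θ₃ = 0.0875

φ1=0.0° → target in arm frame (0.0130, -0.0353)
  e−x'=0.1070;  (l²−L²−(e−x')²−y'²−z²)/2L = 0.0678
  γ=atan2(-0.2165,0.1070)=-1.1118;  ψ=arccos(0.2806)=1.2863;  θ1=γ+ψ≈0.1746
φ2=120.0° → target in arm frame (-0.0371, 0.0064)
  A cos θ + B sin θ = C:  0.1571·cos θ + -0.2165·sin θ = 0.0277
  θ2 = atan2(B,A) + arccos(C/0.2675) = 0.5238
arm 3 (φ=240.0°): x'=0.0241, y'=0.0289
  A cos θ + B sin θ = C:  0.0959·cos θ + -0.2165·sin θ = 0.0766
  γ=atan2(-0.2165,0.0959)=-1.1537;  ψ=arccos(0.3236)=1.2412;  θ3=γ+ψ≈0.0875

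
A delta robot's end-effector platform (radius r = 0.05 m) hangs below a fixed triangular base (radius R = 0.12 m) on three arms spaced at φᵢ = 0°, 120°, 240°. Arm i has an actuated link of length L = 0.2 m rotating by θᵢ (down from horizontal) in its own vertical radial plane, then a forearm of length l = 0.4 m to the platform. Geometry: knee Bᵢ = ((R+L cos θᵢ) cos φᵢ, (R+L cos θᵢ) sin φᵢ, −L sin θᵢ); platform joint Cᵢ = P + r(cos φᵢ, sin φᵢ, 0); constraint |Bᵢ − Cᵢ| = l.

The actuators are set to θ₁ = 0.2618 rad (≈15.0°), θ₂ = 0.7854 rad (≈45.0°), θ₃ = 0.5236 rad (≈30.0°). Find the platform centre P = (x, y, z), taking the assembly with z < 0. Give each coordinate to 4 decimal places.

(0.0826, -0.0516, -0.4050)

centre 1 = (0.2632·cos0.0°, 0.2632·sin0.0°, -0.0518) = (0.2632, 0.0000, -0.0518)
centre 2 = (0.2114·cos120.0°, 0.2114·sin120.0°, -0.1414) = (-0.1057, 0.1831, -0.1414)
centre 3 = (0.2432·cos240.0°, 0.2432·sin240.0°, -0.1000) = (-0.1216, -0.2106, -0.1000)
|centre ₂|²−|centre ₁|² = -0.0072;  |centre ₃|²−|centre ₁|² = -0.0028
linear system: -0.7378x+0.3662y = -0.0072−-0.1793z; -0.7696x+-0.4212y = -0.0028−-0.0965z
det = 0.5926;  x = 0.0069+-0.1871z,  y = -0.0059+0.1128z
into |P−centre ₁|² = l²: 1.0477z² + 0.1981z + -0.0916 = 0;  Δ = 0.4231;  z = -0.4050 or 0.2159 → z<0 root = -0.4050
x = 0.0826, y = -0.0516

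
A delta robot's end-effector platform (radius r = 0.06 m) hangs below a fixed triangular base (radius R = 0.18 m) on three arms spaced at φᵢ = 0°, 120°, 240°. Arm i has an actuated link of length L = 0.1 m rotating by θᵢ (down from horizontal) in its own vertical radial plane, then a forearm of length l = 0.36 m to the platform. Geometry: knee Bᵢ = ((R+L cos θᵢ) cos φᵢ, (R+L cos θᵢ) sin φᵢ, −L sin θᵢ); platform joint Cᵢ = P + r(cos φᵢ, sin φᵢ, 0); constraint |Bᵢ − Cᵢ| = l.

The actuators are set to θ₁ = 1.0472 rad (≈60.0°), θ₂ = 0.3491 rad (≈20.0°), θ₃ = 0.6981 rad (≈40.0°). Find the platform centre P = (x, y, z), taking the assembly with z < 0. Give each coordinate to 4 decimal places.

arm 1 at φ=0.0°: ρ1 = 0.1700;  S1 = (0.1700, 0.0000, -0.0866)
arm 2 at φ=120.0°: ρ2 = 0.2140;  S2 = (-0.1070, 0.1853, -0.0342)
S3 = (0.1966·cos240.0°, 0.1966·sin240.0°, -0.0643) = (-0.0983, -0.1703, -0.0643)
eliminate P² terms by subtracting sphere 1 from 2 and 3
[-0.5540 0.3706 0.1048]·P = 0.0106;  [-0.5366 -0.3405 0.0447]·P = 0.0064
Cramer: x(z) = -0.0154+0.1348z;  y(z) = 0.0055-0.0813z
sphere 1 gives Az²+Bz+C=0 with A=1.0248, B=0.1223, C=-0.0877;  B²−4AC=0.3745;  roots -0.3583, 0.2389;  negative root z = -0.3583
x = -0.0637, y = 0.0346

(-0.0637, 0.0346, -0.3583)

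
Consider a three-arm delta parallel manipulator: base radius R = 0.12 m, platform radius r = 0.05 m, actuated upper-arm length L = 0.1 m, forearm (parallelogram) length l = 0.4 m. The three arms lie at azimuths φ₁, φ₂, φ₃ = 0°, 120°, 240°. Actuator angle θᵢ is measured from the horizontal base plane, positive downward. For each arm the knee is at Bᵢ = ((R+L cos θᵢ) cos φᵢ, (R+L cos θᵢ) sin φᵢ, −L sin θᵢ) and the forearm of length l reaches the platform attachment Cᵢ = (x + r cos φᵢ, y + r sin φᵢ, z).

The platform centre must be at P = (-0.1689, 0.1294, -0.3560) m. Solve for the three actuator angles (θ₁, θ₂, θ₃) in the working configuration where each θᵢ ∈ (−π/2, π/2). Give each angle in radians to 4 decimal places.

arm 1 (φ=0.0°): x'=-0.1689, y'=0.1294
  A=0.2389, B=-0.3560, C=(l²−L²−A²−y'²−z²)/(2L)=-0.2528
  √(A²+B²)=0.4287;  θ1 = -0.9798+2.2013 ≈ 1.2216
rotate P by −φ2: (0.1965, 0.0816, -0.3560)
  A cos θ + B sin θ = C:  -0.1265·cos θ + -0.3560·sin θ = 0.0030
  γ=atan2(-0.3560,-0.1265)=-1.9123;  ψ=arccos(0.0080)=1.5628;  θ2=γ+ψ≈-0.3495
rotate P by −φ3: (-0.0276, -0.2110, -0.3560)
  A cos θ + B sin θ = C:  0.0976·cos θ + -0.3560·sin θ = -0.1539
  γ=atan2(-0.3560,0.0976)=-1.3032;  ψ=arccos(-0.4168)=2.0007;  θ3=γ+ψ≈0.6976

θ₁ = 1.2216, θ₂ = -0.3495, θ₃ = 0.6976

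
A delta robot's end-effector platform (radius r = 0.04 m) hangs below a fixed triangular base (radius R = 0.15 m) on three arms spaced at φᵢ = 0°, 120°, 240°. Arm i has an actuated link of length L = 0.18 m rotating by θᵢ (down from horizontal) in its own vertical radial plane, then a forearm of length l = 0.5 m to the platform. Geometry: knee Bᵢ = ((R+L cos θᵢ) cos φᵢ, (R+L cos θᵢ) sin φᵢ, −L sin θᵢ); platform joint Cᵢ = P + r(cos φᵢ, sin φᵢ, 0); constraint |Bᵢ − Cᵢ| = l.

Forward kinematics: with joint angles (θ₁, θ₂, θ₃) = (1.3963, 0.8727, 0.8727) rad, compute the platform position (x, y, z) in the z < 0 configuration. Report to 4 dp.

(-0.1292, 0.0000, -0.5978)

centre 1 = (0.1413·cos0.0°, 0.1413·sin0.0°, -0.1773) = (0.1413, 0.0000, -0.1773)
φ2=120.0°: virtual centre (-0.1128, 0.1955, -0.1379), radius l
centre 3 = (0.2257·cos240.0°, 0.2257·sin240.0°, -0.1379) = (-0.1128, -0.1955, -0.1379)
|centre ₂|²−|centre ₁|² = 0.0186;  |centre ₃|²−|centre ₁|² = 0.0186
[-0.5082 0.3909 0.0787]·P = 0.0186;  [-0.5082 -0.3909 0.0787]·P = 0.0186
det = 0.3973;  x = -0.0366+0.1550z,  y = 0.0000+0.0000z
quadratic in z: (1.0240)z²+(0.2994)z+(-0.1870)=0, √Δ=0.9249 → z ∈ {-0.5978, 0.3054}; z = -0.5978 (taking z<0)
x = -0.1292, y = 0.0000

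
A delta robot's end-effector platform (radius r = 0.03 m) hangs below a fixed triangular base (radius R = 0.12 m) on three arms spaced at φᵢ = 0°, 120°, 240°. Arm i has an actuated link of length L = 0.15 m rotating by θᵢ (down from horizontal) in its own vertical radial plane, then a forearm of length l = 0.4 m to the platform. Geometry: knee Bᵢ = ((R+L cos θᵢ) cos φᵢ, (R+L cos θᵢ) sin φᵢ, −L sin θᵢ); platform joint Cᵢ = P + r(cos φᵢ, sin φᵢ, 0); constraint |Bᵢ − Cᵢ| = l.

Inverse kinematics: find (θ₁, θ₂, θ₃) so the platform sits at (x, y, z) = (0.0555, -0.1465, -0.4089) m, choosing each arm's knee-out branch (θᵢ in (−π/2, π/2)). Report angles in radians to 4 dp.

θ₁ = 0.5234, θ₂ = 1.2217, θ₃ = 0.3488

rotate P by −φ1: (0.0555, -0.1465, -0.4089)
  e−x'=0.0345;  (l²−L²−(e−x')²−y'²−z²)/2L = -0.1745
  θ1 = atan2(B,A) + arccos(C/0.4104) = 0.5234
arm 2 (φ=120.0°): x'=-0.1546, y'=0.0252
  e−x'=0.2446;  (l²−L²−(e−x')²−y'²−z²)/2L = -0.3006
  √(A²+B²)=0.4765;  θ2 = -1.0317+2.2534 ≈ 1.2217
rotate P by −φ3: (0.0991, 0.1213, -0.4089)
  A=-0.0091, B=-0.4089, C=(l²−L²−A²−y'²−z²)/(2L)=-0.1483
  √(A²+B²)=0.4090;  θ3 = -1.5931+1.9419 ≈ 0.3488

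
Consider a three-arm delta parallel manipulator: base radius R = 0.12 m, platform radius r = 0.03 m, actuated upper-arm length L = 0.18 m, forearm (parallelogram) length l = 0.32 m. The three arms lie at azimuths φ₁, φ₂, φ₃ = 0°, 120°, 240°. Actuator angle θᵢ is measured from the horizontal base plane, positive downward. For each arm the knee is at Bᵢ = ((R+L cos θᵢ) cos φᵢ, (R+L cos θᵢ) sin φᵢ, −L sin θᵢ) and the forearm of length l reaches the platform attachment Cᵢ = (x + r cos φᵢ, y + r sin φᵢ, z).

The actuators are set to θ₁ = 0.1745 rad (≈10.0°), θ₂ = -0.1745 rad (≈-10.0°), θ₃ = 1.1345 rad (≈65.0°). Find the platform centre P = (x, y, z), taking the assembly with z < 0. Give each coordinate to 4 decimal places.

S1 = (0.2673·cos0.0°, 0.2673·sin0.0°, -0.0313) = (0.2673, 0.0000, -0.0313)
arm 2 at φ=120.0°: ρ2 = 0.2673;  S2 = (-0.1336, 0.2315, 0.0313)
S3 = (0.1661·cos240.0°, 0.1661·sin240.0°, -0.1631) = (-0.0830, -0.1438, -0.1631)
subtract pairs → two planes through P
[-0.8018 0.4629 0.1250]·P = 0.0000;  [-0.7006 -0.2876 -0.2638]·P = -0.0182
det = 0.5549;  x = 0.0152+-0.1552z,  y = 0.0263+-0.5389z
into |P−S₁|² = l²: 1.3145z² + 0.1124z + -0.0372 = 0;  Δ = 0.2082;  z = -0.2163 or 0.1308 → z<0 root = -0.2163
x = 0.0488, y = 0.1429

(0.0488, 0.1429, -0.2163)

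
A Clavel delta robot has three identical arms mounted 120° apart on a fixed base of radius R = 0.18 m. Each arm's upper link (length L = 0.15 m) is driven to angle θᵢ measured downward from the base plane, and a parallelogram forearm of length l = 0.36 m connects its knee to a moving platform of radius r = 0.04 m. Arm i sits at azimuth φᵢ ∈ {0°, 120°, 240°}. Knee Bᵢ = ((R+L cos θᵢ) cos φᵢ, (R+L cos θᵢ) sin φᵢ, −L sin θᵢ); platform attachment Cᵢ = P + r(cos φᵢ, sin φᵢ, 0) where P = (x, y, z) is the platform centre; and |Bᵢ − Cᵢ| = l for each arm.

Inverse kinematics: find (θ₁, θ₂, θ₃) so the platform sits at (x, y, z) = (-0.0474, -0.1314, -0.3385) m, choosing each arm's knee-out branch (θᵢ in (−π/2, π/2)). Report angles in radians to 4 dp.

rotate P by −φ1: (-0.0474, -0.1314, -0.3385)
  A cos θ + B sin θ = C:  0.1874·cos θ + -0.3385·sin θ = -0.1996
  γ=atan2(-0.3385,0.1874)=-1.0652;  ψ=arccos(-0.5158)=2.1127;  θ1=γ+ψ≈1.0475
arm 2 (φ=120.0°): x'=-0.0901, y'=0.1067
  e−x'=0.2301;  (l²−L²−(e−x')²−y'²−z²)/2L = -0.2394
  γ=atan2(-0.3385,0.2301)=-0.9738;  ψ=arccos(-0.5849)=2.1956;  θ2=γ+ψ≈1.2218
rotate P by −φ3: (0.1375, 0.0247, -0.3385)
  A=0.0025, B=-0.3385, C=(l²−L²−A²−y'²−z²)/(2L)=-0.0270
  √(A²+B²)=0.3385;  θ3 = -1.5634+1.6506 ≈ 0.0872

θ₁ = 1.0475, θ₂ = 1.2218, θ₃ = 0.0872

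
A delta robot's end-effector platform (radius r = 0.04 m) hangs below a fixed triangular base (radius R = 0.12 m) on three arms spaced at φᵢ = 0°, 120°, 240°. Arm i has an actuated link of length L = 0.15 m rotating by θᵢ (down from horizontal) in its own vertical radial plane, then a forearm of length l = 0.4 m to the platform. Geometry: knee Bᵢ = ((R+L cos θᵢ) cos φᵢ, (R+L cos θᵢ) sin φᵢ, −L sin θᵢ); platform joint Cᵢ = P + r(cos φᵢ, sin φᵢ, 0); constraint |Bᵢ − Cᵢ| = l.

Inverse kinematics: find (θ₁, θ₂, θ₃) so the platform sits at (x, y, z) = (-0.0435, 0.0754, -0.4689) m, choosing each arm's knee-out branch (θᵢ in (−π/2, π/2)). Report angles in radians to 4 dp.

φ1=0.0° → target in arm frame (-0.0435, 0.0754)
  e−x'=0.1235;  (l²−L²−(e−x')²−y'²−z²)/2L = -0.3443
  γ=atan2(-0.4689,0.1235)=-1.3133;  ψ=arccos(-0.7102)=2.3605;  θ1=γ+ψ≈1.0473
arm 2 (φ=120.0°): x'=0.0870, y'=0.0000
  A cos θ + B sin θ = C:  -0.0070·cos θ + -0.4689·sin θ = -0.2747
  θ2 = atan2(B,A) + arccos(C/0.4690) = 0.6109
arm 3 (φ=240.0°): x'=-0.0435, y'=-0.0754
  e−x'=0.1235;  (l²−L²−(e−x')²−y'²−z²)/2L = -0.3444
  γ=atan2(-0.4689,0.1235)=-1.3132;  ψ=arccos(-0.7102)=2.3606;  θ3=γ+ψ≈1.0474

θ₁ = 1.0473, θ₂ = 0.6109, θ₃ = 1.0474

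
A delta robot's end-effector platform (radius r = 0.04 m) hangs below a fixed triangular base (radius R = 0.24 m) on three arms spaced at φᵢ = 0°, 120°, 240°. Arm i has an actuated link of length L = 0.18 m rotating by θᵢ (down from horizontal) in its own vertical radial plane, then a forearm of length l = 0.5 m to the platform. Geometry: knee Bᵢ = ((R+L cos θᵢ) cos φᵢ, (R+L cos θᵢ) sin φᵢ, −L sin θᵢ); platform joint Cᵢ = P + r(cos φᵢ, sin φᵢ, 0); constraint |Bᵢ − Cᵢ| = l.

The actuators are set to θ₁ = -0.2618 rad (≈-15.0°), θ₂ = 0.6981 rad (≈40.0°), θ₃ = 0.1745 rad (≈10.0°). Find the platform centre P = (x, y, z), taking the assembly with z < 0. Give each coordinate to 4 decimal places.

(0.0854, -0.0641, -0.3567)

centre 1 = (0.3739·cos0.0°, 0.3739·sin0.0°, 0.0466) = (0.3739, 0.0000, 0.0466)
centre 2 = (0.3379·cos120.0°, 0.3379·sin120.0°, -0.1157) = (-0.1689, 0.2926, -0.1157)
centre 3 = (0.3773·cos240.0°, 0.3773·sin240.0°, -0.0313) = (-0.1886, -0.3267, -0.0313)
subtract pairs → two planes through P
plane₁₂: -1.0856x+0.5852y+-0.3246z = -0.0144
Cramer: x(z) = 0.0063-0.2217z;  y(z) = -0.0129+0.1434z
sphere 1 gives Az²+Bz+C=0 with A=1.0697, B=0.0661, C=-0.1126;  B²−4AC=0.4860;  roots -0.3567, 0.2950;  negative root z = -0.3567
x = 0.0854, y = -0.0641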